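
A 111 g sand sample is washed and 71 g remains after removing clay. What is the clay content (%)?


Formula: Clay% = (W_total - W_washed) / W_total * 100
Clay mass = 111 - 71 = 40 g
Clay% = 40 / 111 * 100 = 36.0360%

36.0360%


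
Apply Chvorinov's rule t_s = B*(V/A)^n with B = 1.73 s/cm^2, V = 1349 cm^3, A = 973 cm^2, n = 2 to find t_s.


Formula: t_s = B * (V/A)^n  (Chvorinov's rule, n=2)
Modulus M = V/A = 1349/973 = 1.386434 cm
M^2 = 1.386434^2 = 1.922199 cm^2
t_s = 1.73 * 1.922199 = 3.3254 s

Answer: 3.3254 s


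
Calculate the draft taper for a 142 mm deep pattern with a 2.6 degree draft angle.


Formula: taper = depth * tan(draft_angle)
tan(2.6 deg) = 0.0454097
taper = 142 mm * 0.0454097 = 6.4482 mm

Final answer: 6.4482 mm


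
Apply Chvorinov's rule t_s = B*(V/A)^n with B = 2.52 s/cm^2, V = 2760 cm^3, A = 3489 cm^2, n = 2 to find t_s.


Formula: t_s = B * (V/A)^n  (Chvorinov's rule, n=2)
Modulus M = V/A = 2760/3489 = 0.791058 cm
M^2 = 0.791058^2 = 0.625773 cm^2
t_s = 2.52 * 0.625773 = 1.5769 s

Final answer: 1.5769 s


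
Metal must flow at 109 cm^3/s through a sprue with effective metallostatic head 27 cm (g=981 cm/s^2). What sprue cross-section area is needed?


Formula: v = sqrt(2*g*h), A = Q/v
Velocity: v = sqrt(2 * 981 * 27) = sqrt(52974) = 230.1608 cm/s
Sprue area: A = Q / v = 109 / 230.1608 = 0.4736 cm^2


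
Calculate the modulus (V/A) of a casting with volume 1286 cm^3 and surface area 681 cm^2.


Formula: Casting Modulus M = V / A
M = 1286 cm^3 / 681 cm^2 = 1.8884 cm

1.8884 cm


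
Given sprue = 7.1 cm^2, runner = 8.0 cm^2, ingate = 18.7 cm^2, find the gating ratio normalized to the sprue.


Sprue:Runner:Ingate = 1 : 8.0/7.1 : 18.7/7.1 = 1:1.13:2.63

Answer: 1:1.13:2.63


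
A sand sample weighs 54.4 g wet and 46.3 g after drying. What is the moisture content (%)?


Formula: MC = (W_wet - W_dry) / W_wet * 100
Water mass = 54.4 - 46.3 = 8.1 g
MC = 8.1 / 54.4 * 100 = 14.8897%

Final answer: 14.8897%


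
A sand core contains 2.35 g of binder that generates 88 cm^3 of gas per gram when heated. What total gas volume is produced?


Formula: V_gas = W_binder * gas_evolution_rate
V = 2.35 g * 88 cm^3/g = 206.8000 cm^3

Answer: 206.8000 cm^3


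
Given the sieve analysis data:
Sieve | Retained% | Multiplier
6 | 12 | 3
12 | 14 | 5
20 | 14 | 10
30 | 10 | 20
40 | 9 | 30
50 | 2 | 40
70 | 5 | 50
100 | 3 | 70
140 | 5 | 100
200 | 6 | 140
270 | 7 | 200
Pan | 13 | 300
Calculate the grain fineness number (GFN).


Formula: GFN = sum(pct * multiplier) / sum(pct)
sum(pct * multiplier) = 7896
sum(pct) = 100
GFN = 7896 / 100 = 78.96

Answer: 78.96


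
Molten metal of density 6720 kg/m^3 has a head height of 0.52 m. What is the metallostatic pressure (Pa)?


Formula: P = rho * g * h
rho * g = 6720 * 9.81 = 65923.2 N/m^3
P = 65923.2 * 0.52 = 34280.0640 Pa

Answer: 34280.0640 Pa


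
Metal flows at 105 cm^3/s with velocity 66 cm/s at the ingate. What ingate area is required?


Formula: A_ingate = Q / v  (continuity equation)
A = 105 cm^3/s / 66 cm/s = 1.5909 cm^2

Answer: 1.5909 cm^2


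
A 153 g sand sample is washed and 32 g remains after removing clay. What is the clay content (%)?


Formula: Clay% = (W_total - W_washed) / W_total * 100
Clay mass = 153 - 32 = 121 g
Clay% = 121 / 153 * 100 = 79.0850%

Answer: 79.0850%


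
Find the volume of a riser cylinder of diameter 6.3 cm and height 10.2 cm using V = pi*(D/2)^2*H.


Formula: V = pi * (D/2)^2 * H  (cylinder volume)
Radius = D/2 = 6.3/2 = 3.15 cm
V = pi * 3.15^2 * 10.2 = 317.9590 cm^3

Answer: 317.9590 cm^3


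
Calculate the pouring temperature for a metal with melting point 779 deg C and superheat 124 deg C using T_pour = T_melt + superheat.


Formula: T_pour = T_melt + Superheat
T_pour = 779 + 124 = 903 deg C

Answer: 903 deg C


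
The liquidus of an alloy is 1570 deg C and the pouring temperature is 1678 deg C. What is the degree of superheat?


Formula: Superheat = T_pour - T_melt
Superheat = 1678 - 1570 = 108 deg C


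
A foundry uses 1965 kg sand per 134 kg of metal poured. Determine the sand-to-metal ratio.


Formula: Sand-to-Metal Ratio = W_sand / W_metal
Ratio = 1965 kg / 134 kg = 14.6642

14.6642


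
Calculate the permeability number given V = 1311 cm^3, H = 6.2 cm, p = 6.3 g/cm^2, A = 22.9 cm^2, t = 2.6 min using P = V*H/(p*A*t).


Formula: Permeability Number P = (V * H) / (p * A * t)
Numerator: V * H = 1311 * 6.2 = 8128.2
Denominator: p * A * t = 6.3 * 22.9 * 2.6 = 375.102
P = 8128.2 / 375.102 = 21.6693


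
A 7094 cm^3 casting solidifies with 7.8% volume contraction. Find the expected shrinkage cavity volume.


Formula: V_shrink = V_casting * shrinkage_pct / 100
V_shrink = 7094 cm^3 * 7.8 / 100 = 553.3320 cm^3


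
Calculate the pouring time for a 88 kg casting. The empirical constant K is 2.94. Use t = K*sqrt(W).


Formula: t = K * sqrt(W)
sqrt(W) = sqrt(88) = 9.38083
t = 2.94 * 9.38083 = 27.5796 s

27.5796 s


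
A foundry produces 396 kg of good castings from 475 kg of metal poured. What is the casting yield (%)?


Formula: Casting Yield = (W_good / W_total) * 100
Yield = (396 kg / 475 kg) * 100 = 83.3684%


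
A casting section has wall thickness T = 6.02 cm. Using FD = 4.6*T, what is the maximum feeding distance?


Formula: FD = 4.6 * T  (riser feeding-distance rule)
FD = 4.6 * 6.02 cm = 27.6920 cm

Final answer: 27.6920 cm


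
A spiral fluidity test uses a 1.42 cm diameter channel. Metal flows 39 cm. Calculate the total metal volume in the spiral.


Formula: V = pi * (d/2)^2 * L  (cylinder volume)
Radius = 1.42/2 = 0.71 cm
V = pi * 0.71^2 * 39 = 61.7634 cm^3

Answer: 61.7634 cm^3


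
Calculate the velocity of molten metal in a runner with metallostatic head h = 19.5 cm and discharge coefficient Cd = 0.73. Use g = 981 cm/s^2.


Formula: v = Cd * sqrt(2 * g * h)  (Torricelli with discharge coefficient)
2*g*h = 2 * 981 * 19.5 = 38259.0 cm^2/s^2
sqrt(38259.0) = 195.59908 cm/s
v = 0.73 * 195.59908 = 142.7873 cm/s

142.7873 cm/s


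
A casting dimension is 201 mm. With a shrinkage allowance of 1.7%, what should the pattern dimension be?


Formula: L_pattern = L_casting * (1 + shrinkage_rate/100)
Shrinkage factor = 1 + 1.7/100 = 1.017
L_pattern = 201 mm * 1.017 = 204.4170 mm

Answer: 204.4170 mm


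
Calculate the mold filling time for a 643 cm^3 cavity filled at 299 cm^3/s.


Formula: t_fill = V_mold / Q_flow
t = 643 cm^3 / 299 cm^3/s = 2.1505 s

Final answer: 2.1505 s


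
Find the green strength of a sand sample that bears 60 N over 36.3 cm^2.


Formula: Compressive Strength = Force / Area
Strength = 60 N / 36.3 cm^2 = 1.6529 N/cm^2

Final answer: 1.6529 N/cm^2


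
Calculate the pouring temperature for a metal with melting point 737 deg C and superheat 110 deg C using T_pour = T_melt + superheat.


Formula: T_pour = T_melt + Superheat
T_pour = 737 + 110 = 847 deg C

Answer: 847 deg C


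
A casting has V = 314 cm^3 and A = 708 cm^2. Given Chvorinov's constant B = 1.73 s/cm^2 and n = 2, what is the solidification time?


Formula: t_s = B * (V/A)^n  (Chvorinov's rule, n=2)
Modulus M = V/A = 314/708 = 0.443503 cm
M^2 = 0.443503^2 = 0.196695 cm^2
t_s = 1.73 * 0.196695 = 0.3403 s

Final answer: 0.3403 s


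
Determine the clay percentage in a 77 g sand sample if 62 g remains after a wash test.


Formula: Clay% = (W_total - W_washed) / W_total * 100
Clay mass = 77 - 62 = 15 g
Clay% = 15 / 77 * 100 = 19.4805%

Final answer: 19.4805%


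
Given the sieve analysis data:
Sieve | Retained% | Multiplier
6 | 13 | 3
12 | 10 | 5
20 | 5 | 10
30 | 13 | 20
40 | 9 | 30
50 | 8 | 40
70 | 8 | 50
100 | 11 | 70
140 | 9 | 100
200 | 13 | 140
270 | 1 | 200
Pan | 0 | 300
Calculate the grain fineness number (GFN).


Formula: GFN = sum(pct * multiplier) / sum(pct)
sum(pct * multiplier) = 5079
sum(pct) = 100
GFN = 5079 / 100 = 50.79

Final answer: 50.79


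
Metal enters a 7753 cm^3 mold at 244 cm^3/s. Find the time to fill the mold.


Formula: t_fill = V_mold / Q_flow
t = 7753 cm^3 / 244 cm^3/s = 31.7746 s

Answer: 31.7746 s


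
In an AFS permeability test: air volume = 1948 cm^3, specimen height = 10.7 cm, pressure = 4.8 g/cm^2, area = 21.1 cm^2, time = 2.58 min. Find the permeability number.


Formula: Permeability Number P = (V * H) / (p * A * t)
Numerator: V * H = 1948 * 10.7 = 20843.6
Denominator: p * A * t = 4.8 * 21.1 * 2.58 = 261.3024
P = 20843.6 / 261.3024 = 79.7681

79.7681


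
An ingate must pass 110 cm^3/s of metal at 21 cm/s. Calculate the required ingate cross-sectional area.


Formula: A_ingate = Q / v  (continuity equation)
A = 110 cm^3/s / 21 cm/s = 5.2381 cm^2

5.2381 cm^2


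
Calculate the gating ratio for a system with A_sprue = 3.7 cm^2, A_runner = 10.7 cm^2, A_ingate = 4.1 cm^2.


Sprue:Runner:Ingate = 1 : 10.7/3.7 : 4.1/3.7 = 1:2.89:1.11

Answer: 1:2.89:1.11


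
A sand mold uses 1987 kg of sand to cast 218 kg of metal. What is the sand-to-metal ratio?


Formula: Sand-to-Metal Ratio = W_sand / W_metal
Ratio = 1987 kg / 218 kg = 9.1147

9.1147


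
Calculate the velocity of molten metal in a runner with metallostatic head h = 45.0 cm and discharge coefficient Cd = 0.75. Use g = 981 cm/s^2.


Formula: v = Cd * sqrt(2 * g * h)  (Torricelli with discharge coefficient)
2*g*h = 2 * 981 * 45.0 = 88290.0 cm^2/s^2
sqrt(88290.0) = 297.13633 cm/s
v = 0.75 * 297.13633 = 222.8522 cm/s

222.8522 cm/s


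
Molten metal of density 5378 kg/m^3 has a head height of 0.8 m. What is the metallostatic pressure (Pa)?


Formula: P = rho * g * h
rho * g = 5378 * 9.81 = 52758.18 N/m^3
P = 52758.18 * 0.8 = 42206.5440 Pa

42206.5440 Pa


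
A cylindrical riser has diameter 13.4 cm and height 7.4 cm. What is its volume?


Formula: V = pi * (D/2)^2 * H  (cylinder volume)
Radius = D/2 = 13.4/2 = 6.7 cm
V = pi * 6.7^2 * 7.4 = 1043.5931 cm^3

1043.5931 cm^3


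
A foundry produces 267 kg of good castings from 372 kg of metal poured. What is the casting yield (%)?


Formula: Casting Yield = (W_good / W_total) * 100
Yield = (267 kg / 372 kg) * 100 = 71.7742%

Final answer: 71.7742%


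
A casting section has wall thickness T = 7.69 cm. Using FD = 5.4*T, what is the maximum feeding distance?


Formula: FD = 5.4 * T  (riser feeding-distance rule)
FD = 5.4 * 7.69 cm = 41.5260 cm


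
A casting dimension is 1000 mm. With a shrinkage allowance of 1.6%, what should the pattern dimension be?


Formula: L_pattern = L_casting * (1 + shrinkage_rate/100)
Shrinkage factor = 1 + 1.6/100 = 1.016
L_pattern = 1000 mm * 1.016 = 1016.0000 mm

Final answer: 1016.0000 mm


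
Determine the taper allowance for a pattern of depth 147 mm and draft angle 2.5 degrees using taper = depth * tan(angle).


Formula: taper = depth * tan(draft_angle)
tan(2.5 deg) = 0.0436609
taper = 147 mm * 0.0436609 = 6.4182 mm

Answer: 6.4182 mm


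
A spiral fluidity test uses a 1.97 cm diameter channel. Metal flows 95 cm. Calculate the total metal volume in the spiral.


Formula: V = pi * (d/2)^2 * L  (cylinder volume)
Radius = 1.97/2 = 0.985 cm
V = pi * 0.985^2 * 95 = 289.5649 cm^3


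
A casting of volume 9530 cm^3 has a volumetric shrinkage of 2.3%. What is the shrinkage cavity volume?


Formula: V_shrink = V_casting * shrinkage_pct / 100
V_shrink = 9530 cm^3 * 2.3 / 100 = 219.1900 cm^3

219.1900 cm^3


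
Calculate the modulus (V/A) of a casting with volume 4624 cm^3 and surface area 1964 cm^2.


Formula: Casting Modulus M = V / A
M = 4624 cm^3 / 1964 cm^2 = 2.3544 cm


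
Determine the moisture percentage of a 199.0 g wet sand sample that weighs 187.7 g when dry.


Formula: MC = (W_wet - W_dry) / W_wet * 100
Water mass = 199.0 - 187.7 = 11.3 g
MC = 11.3 / 199.0 * 100 = 5.6784%

5.6784%


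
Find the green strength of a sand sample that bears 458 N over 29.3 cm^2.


Formula: Compressive Strength = Force / Area
Strength = 458 N / 29.3 cm^2 = 15.6314 N/cm^2

15.6314 N/cm^2


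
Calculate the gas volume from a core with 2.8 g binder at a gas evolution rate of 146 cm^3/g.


Formula: V_gas = W_binder * gas_evolution_rate
V = 2.8 g * 146 cm^3/g = 408.8000 cm^3

Final answer: 408.8000 cm^3


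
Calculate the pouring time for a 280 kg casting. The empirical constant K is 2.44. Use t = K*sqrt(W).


Formula: t = K * sqrt(W)
sqrt(W) = sqrt(280) = 16.73320
t = 2.44 * 16.73320 = 40.8290 s

Final answer: 40.8290 s


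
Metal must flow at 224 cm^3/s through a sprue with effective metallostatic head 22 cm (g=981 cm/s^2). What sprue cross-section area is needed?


Formula: v = sqrt(2*g*h), A = Q/v
Velocity: v = sqrt(2 * 981 * 22) = sqrt(43164) = 207.7595 cm/s
Sprue area: A = Q / v = 224 / 207.7595 = 1.0782 cm^2


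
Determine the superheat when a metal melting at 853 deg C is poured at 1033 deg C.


Formula: Superheat = T_pour - T_melt
Superheat = 1033 - 853 = 180 deg C

Final answer: 180 deg C


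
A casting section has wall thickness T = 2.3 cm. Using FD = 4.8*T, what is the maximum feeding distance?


Formula: FD = 4.8 * T  (riser feeding-distance rule)
FD = 4.8 * 2.3 cm = 11.0400 cm


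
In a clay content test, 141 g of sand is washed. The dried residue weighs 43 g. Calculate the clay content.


Formula: Clay% = (W_total - W_washed) / W_total * 100
Clay mass = 141 - 43 = 98 g
Clay% = 98 / 141 * 100 = 69.5035%

Final answer: 69.5035%


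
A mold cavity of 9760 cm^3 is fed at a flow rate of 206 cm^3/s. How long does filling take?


Formula: t_fill = V_mold / Q_flow
t = 9760 cm^3 / 206 cm^3/s = 47.3786 s

Answer: 47.3786 s


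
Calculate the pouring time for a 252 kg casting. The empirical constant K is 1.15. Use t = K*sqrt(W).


Formula: t = K * sqrt(W)
sqrt(W) = sqrt(252) = 15.87451
t = 1.15 * 15.87451 = 18.2557 s

18.2557 s


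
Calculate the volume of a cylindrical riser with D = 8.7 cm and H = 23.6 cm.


Formula: V = pi * (D/2)^2 * H  (cylinder volume)
Radius = D/2 = 8.7/2 = 4.35 cm
V = pi * 4.35^2 * 23.6 = 1402.9442 cm^3


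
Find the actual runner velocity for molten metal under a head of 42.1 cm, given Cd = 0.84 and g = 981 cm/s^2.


Formula: v = Cd * sqrt(2 * g * h)  (Torricelli with discharge coefficient)
2*g*h = 2 * 981 * 42.1 = 82600.2 cm^2/s^2
sqrt(82600.2) = 287.40251 cm/s
v = 0.84 * 287.40251 = 241.4181 cm/s

Final answer: 241.4181 cm/s


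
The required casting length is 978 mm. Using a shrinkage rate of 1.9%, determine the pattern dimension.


Formula: L_pattern = L_casting * (1 + shrinkage_rate/100)
Shrinkage factor = 1 + 1.9/100 = 1.019
L_pattern = 978 mm * 1.019 = 996.5820 mm

Answer: 996.5820 mm


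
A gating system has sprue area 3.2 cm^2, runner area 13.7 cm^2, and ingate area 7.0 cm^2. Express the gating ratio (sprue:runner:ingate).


Sprue:Runner:Ingate = 1 : 13.7/3.2 : 7.0/3.2 = 1:4.28:2.19

Final answer: 1:4.28:2.19


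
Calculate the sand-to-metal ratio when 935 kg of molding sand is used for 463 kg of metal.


Formula: Sand-to-Metal Ratio = W_sand / W_metal
Ratio = 935 kg / 463 kg = 2.0194

Answer: 2.0194


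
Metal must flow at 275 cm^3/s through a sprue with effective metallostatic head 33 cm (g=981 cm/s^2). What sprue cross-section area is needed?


Formula: v = sqrt(2*g*h), A = Q/v
Velocity: v = sqrt(2 * 981 * 33) = sqrt(64746) = 254.4524 cm/s
Sprue area: A = Q / v = 275 / 254.4524 = 1.0808 cm^2

Answer: 1.0808 cm^2


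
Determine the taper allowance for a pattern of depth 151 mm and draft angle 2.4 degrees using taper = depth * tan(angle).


Formula: taper = depth * tan(draft_angle)
tan(2.4 deg) = 0.0419124
taper = 151 mm * 0.0419124 = 6.3288 mm

6.3288 mm


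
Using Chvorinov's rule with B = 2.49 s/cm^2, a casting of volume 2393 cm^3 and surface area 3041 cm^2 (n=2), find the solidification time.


Formula: t_s = B * (V/A)^n  (Chvorinov's rule, n=2)
Modulus M = V/A = 2393/3041 = 0.786912 cm
M^2 = 0.786912^2 = 0.619230 cm^2
t_s = 2.49 * 0.619230 = 1.5419 s

Answer: 1.5419 s


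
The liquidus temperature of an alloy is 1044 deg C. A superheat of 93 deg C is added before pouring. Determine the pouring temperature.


Formula: T_pour = T_melt + Superheat
T_pour = 1044 + 93 = 1137 deg C

1137 deg C


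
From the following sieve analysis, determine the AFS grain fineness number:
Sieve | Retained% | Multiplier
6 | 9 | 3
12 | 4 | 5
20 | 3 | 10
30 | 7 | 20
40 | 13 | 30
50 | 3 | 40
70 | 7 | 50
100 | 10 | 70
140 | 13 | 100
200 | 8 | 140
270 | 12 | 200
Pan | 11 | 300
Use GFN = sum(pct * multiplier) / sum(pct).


Formula: GFN = sum(pct * multiplier) / sum(pct)
sum(pct * multiplier) = 9897
sum(pct) = 100
GFN = 9897 / 100 = 98.97


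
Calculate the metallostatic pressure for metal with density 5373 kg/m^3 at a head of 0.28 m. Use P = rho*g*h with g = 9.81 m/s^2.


Formula: P = rho * g * h
rho * g = 5373 * 9.81 = 52709.13 N/m^3
P = 52709.13 * 0.28 = 14758.5564 Pa


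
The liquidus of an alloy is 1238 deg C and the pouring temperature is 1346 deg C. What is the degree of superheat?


Formula: Superheat = T_pour - T_melt
Superheat = 1346 - 1238 = 108 deg C

Final answer: 108 deg C


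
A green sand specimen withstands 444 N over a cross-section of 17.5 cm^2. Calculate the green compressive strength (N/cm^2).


Formula: Compressive Strength = Force / Area
Strength = 444 N / 17.5 cm^2 = 25.3714 N/cm^2

Final answer: 25.3714 N/cm^2


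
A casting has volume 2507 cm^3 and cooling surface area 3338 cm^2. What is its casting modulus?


Formula: Casting Modulus M = V / A
M = 2507 cm^3 / 3338 cm^2 = 0.7510 cm

Final answer: 0.7510 cm


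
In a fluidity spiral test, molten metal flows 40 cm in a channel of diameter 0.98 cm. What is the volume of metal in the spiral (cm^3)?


Formula: V = pi * (d/2)^2 * L  (cylinder volume)
Radius = 0.98/2 = 0.49 cm
V = pi * 0.49^2 * 40 = 30.1719 cm^3

Answer: 30.1719 cm^3


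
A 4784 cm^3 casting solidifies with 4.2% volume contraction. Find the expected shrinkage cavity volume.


Formula: V_shrink = V_casting * shrinkage_pct / 100
V_shrink = 4784 cm^3 * 4.2 / 100 = 200.9280 cm^3

Answer: 200.9280 cm^3


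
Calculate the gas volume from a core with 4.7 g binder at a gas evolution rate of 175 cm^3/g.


Formula: V_gas = W_binder * gas_evolution_rate
V = 4.7 g * 175 cm^3/g = 822.5000 cm^3


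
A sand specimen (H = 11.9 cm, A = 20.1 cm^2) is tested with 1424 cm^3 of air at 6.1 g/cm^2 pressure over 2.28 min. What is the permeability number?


Formula: Permeability Number P = (V * H) / (p * A * t)
Numerator: V * H = 1424 * 11.9 = 16945.6
Denominator: p * A * t = 6.1 * 20.1 * 2.28 = 279.5508
P = 16945.6 / 279.5508 = 60.6172


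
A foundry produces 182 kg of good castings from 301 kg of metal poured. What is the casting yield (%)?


Formula: Casting Yield = (W_good / W_total) * 100
Yield = (182 kg / 301 kg) * 100 = 60.4651%


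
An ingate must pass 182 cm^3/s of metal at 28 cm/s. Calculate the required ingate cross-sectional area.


Formula: A_ingate = Q / v  (continuity equation)
A = 182 cm^3/s / 28 cm/s = 6.5000 cm^2

6.5000 cm^2


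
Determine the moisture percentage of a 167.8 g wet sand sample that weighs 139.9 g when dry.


Formula: MC = (W_wet - W_dry) / W_wet * 100
Water mass = 167.8 - 139.9 = 27.9 g
MC = 27.9 / 167.8 * 100 = 16.6269%

Answer: 16.6269%


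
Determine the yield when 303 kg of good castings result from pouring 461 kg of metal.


Formula: Casting Yield = (W_good / W_total) * 100
Yield = (303 kg / 461 kg) * 100 = 65.7267%

Answer: 65.7267%


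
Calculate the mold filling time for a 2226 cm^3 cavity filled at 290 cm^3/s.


Formula: t_fill = V_mold / Q_flow
t = 2226 cm^3 / 290 cm^3/s = 7.6759 s

Answer: 7.6759 s


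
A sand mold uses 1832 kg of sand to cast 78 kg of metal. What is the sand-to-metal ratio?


Formula: Sand-to-Metal Ratio = W_sand / W_metal
Ratio = 1832 kg / 78 kg = 23.4872

Final answer: 23.4872


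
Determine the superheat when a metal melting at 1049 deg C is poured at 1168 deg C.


Formula: Superheat = T_pour - T_melt
Superheat = 1168 - 1049 = 119 deg C

119 deg C


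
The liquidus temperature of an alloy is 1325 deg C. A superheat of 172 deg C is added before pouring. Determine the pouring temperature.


Formula: T_pour = T_melt + Superheat
T_pour = 1325 + 172 = 1497 deg C

Answer: 1497 deg C


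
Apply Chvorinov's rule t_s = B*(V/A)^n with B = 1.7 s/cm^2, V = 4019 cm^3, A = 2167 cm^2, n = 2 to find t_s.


Formula: t_s = B * (V/A)^n  (Chvorinov's rule, n=2)
Modulus M = V/A = 4019/2167 = 1.854638 cm
M^2 = 1.854638^2 = 3.439682 cm^2
t_s = 1.7 * 3.439682 = 5.8475 s

Answer: 5.8475 s


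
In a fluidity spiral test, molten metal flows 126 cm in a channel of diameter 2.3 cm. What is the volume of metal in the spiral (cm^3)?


Formula: V = pi * (d/2)^2 * L  (cylinder volume)
Radius = 2.3/2 = 1.15 cm
V = pi * 1.15^2 * 126 = 523.4993 cm^3

523.4993 cm^3


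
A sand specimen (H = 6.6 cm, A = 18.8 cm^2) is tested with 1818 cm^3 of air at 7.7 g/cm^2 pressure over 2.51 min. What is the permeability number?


Formula: Permeability Number P = (V * H) / (p * A * t)
Numerator: V * H = 1818 * 6.6 = 11998.8
Denominator: p * A * t = 7.7 * 18.8 * 2.51 = 363.3476
P = 11998.8 / 363.3476 = 33.0229

Final answer: 33.0229


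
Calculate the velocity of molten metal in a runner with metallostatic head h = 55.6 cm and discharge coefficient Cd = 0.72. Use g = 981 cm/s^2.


Formula: v = Cd * sqrt(2 * g * h)  (Torricelli with discharge coefficient)
2*g*h = 2 * 981 * 55.6 = 109087.2 cm^2/s^2
sqrt(109087.2) = 330.28351 cm/s
v = 0.72 * 330.28351 = 237.8041 cm/s

237.8041 cm/s


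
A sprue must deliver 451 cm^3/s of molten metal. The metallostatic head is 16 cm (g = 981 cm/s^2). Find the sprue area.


Formula: v = sqrt(2*g*h), A = Q/v
Velocity: v = sqrt(2 * 981 * 16) = sqrt(31392) = 177.1779 cm/s
Sprue area: A = Q / v = 451 / 177.1779 = 2.5455 cm^2

Answer: 2.5455 cm^2


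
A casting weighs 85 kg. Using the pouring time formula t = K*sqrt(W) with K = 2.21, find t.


Formula: t = K * sqrt(W)
sqrt(W) = sqrt(85) = 9.21954
t = 2.21 * 9.21954 = 20.3752 s


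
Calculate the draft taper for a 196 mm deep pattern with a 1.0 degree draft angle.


Formula: taper = depth * tan(draft_angle)
tan(1.0 deg) = 0.0174551
taper = 196 mm * 0.0174551 = 3.4212 mm

Answer: 3.4212 mm


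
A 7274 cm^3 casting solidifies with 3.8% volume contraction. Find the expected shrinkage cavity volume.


Formula: V_shrink = V_casting * shrinkage_pct / 100
V_shrink = 7274 cm^3 * 3.8 / 100 = 276.4120 cm^3

276.4120 cm^3


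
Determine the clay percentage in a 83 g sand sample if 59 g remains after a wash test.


Formula: Clay% = (W_total - W_washed) / W_total * 100
Clay mass = 83 - 59 = 24 g
Clay% = 24 / 83 * 100 = 28.9157%

28.9157%


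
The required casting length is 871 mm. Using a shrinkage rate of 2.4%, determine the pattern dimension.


Formula: L_pattern = L_casting * (1 + shrinkage_rate/100)
Shrinkage factor = 1 + 2.4/100 = 1.024
L_pattern = 871 mm * 1.024 = 891.9040 mm

Answer: 891.9040 mm


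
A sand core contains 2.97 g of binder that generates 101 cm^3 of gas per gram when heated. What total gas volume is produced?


Formula: V_gas = W_binder * gas_evolution_rate
V = 2.97 g * 101 cm^3/g = 299.9700 cm^3

299.9700 cm^3


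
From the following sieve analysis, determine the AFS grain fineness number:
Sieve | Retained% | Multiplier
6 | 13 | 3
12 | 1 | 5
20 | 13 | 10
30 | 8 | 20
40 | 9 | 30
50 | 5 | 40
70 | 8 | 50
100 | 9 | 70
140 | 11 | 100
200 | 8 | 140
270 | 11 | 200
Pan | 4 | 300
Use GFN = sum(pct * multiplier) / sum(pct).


Formula: GFN = sum(pct * multiplier) / sum(pct)
sum(pct * multiplier) = 7454
sum(pct) = 100
GFN = 7454 / 100 = 74.54

Final answer: 74.54


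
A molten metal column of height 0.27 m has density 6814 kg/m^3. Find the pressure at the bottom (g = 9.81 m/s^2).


Formula: P = rho * g * h
rho * g = 6814 * 9.81 = 66845.34 N/m^3
P = 66845.34 * 0.27 = 18048.2418 Pa

Answer: 18048.2418 Pa


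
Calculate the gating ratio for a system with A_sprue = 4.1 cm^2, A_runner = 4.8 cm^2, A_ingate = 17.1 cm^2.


Sprue:Runner:Ingate = 1 : 4.8/4.1 : 17.1/4.1 = 1:1.17:4.17


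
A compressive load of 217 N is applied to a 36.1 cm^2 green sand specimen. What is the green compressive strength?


Formula: Compressive Strength = Force / Area
Strength = 217 N / 36.1 cm^2 = 6.0111 N/cm^2

Final answer: 6.0111 N/cm^2


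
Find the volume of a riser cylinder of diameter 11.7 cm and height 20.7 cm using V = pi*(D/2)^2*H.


Formula: V = pi * (D/2)^2 * H  (cylinder volume)
Radius = D/2 = 11.7/2 = 5.85 cm
V = pi * 5.85^2 * 20.7 = 2225.5223 cm^3

2225.5223 cm^3


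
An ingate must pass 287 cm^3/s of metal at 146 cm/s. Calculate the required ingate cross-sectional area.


Formula: A_ingate = Q / v  (continuity equation)
A = 287 cm^3/s / 146 cm/s = 1.9658 cm^2

Final answer: 1.9658 cm^2


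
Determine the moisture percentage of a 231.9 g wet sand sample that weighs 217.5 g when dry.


Formula: MC = (W_wet - W_dry) / W_wet * 100
Water mass = 231.9 - 217.5 = 14.4 g
MC = 14.4 / 231.9 * 100 = 6.2096%

6.2096%


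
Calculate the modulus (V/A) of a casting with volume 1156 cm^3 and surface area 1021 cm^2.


Formula: Casting Modulus M = V / A
M = 1156 cm^3 / 1021 cm^2 = 1.1322 cm

Final answer: 1.1322 cm


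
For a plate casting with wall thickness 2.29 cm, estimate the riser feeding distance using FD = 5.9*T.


Formula: FD = 5.9 * T  (riser feeding-distance rule)
FD = 5.9 * 2.29 cm = 13.5110 cm

13.5110 cm


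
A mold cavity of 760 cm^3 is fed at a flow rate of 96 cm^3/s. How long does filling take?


Formula: t_fill = V_mold / Q_flow
t = 760 cm^3 / 96 cm^3/s = 7.9167 s


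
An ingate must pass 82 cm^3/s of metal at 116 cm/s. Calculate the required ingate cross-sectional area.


Formula: A_ingate = Q / v  (continuity equation)
A = 82 cm^3/s / 116 cm/s = 0.7069 cm^2

Final answer: 0.7069 cm^2


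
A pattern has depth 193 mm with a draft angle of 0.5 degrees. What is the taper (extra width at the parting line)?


Formula: taper = depth * tan(draft_angle)
tan(0.5 deg) = 0.0087269
taper = 193 mm * 0.0087269 = 1.6843 mm


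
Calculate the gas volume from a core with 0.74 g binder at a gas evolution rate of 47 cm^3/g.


Formula: V_gas = W_binder * gas_evolution_rate
V = 0.74 g * 47 cm^3/g = 34.7800 cm^3


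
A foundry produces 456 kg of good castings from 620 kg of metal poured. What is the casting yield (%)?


Formula: Casting Yield = (W_good / W_total) * 100
Yield = (456 kg / 620 kg) * 100 = 73.5484%


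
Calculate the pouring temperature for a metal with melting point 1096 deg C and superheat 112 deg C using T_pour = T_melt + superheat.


Formula: T_pour = T_melt + Superheat
T_pour = 1096 + 112 = 1208 deg C

1208 deg C


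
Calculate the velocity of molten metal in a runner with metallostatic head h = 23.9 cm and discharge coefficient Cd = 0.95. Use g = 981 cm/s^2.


Formula: v = Cd * sqrt(2 * g * h)  (Torricelli with discharge coefficient)
2*g*h = 2 * 981 * 23.9 = 46891.8 cm^2/s^2
sqrt(46891.8) = 216.54515 cm/s
v = 0.95 * 216.54515 = 205.7179 cm/s

Final answer: 205.7179 cm/s


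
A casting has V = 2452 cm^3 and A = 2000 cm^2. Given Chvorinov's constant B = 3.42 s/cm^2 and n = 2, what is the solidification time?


Formula: t_s = B * (V/A)^n  (Chvorinov's rule, n=2)
Modulus M = V/A = 2452/2000 = 1.226000 cm
M^2 = 1.226000^2 = 1.503076 cm^2
t_s = 3.42 * 1.503076 = 5.1405 s


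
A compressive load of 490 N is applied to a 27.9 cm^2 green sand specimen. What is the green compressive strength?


Formula: Compressive Strength = Force / Area
Strength = 490 N / 27.9 cm^2 = 17.5627 N/cm^2


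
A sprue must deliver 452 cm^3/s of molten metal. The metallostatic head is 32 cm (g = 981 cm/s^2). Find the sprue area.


Formula: v = sqrt(2*g*h), A = Q/v
Velocity: v = sqrt(2 * 981 * 32) = sqrt(62784) = 250.5674 cm/s
Sprue area: A = Q / v = 452 / 250.5674 = 1.8039 cm^2


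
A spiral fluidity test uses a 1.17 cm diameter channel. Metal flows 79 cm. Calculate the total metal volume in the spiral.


Formula: V = pi * (d/2)^2 * L  (cylinder volume)
Radius = 1.17/2 = 0.585 cm
V = pi * 0.585^2 * 79 = 84.9354 cm^3

84.9354 cm^3


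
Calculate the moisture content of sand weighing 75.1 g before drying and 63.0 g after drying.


Formula: MC = (W_wet - W_dry) / W_wet * 100
Water mass = 75.1 - 63.0 = 12.1 g
MC = 12.1 / 75.1 * 100 = 16.1119%

16.1119%


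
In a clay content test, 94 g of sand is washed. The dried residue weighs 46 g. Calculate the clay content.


Formula: Clay% = (W_total - W_washed) / W_total * 100
Clay mass = 94 - 46 = 48 g
Clay% = 48 / 94 * 100 = 51.0638%

Final answer: 51.0638%


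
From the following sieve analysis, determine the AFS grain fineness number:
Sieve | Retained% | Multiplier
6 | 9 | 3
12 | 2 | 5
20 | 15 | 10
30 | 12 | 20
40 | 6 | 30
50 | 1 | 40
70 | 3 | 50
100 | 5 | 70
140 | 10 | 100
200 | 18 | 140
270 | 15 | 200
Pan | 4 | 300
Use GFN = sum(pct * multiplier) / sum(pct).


Formula: GFN = sum(pct * multiplier) / sum(pct)
sum(pct * multiplier) = 8867
sum(pct) = 100
GFN = 8867 / 100 = 88.67


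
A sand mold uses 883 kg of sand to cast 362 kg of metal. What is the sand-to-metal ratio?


Formula: Sand-to-Metal Ratio = W_sand / W_metal
Ratio = 883 kg / 362 kg = 2.4392

Answer: 2.4392


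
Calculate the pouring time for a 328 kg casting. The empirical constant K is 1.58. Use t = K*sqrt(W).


Formula: t = K * sqrt(W)
sqrt(W) = sqrt(328) = 18.11077
t = 1.58 * 18.11077 = 28.6150 s


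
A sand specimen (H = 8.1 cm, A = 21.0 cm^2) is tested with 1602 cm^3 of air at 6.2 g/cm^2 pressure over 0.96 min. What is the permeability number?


Formula: Permeability Number P = (V * H) / (p * A * t)
Numerator: V * H = 1602 * 8.1 = 12976.2
Denominator: p * A * t = 6.2 * 21.0 * 0.96 = 124.992
P = 12976.2 / 124.992 = 103.8162


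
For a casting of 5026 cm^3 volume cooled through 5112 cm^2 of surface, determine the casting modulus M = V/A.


Formula: Casting Modulus M = V / A
M = 5026 cm^3 / 5112 cm^2 = 0.9832 cm

Answer: 0.9832 cm


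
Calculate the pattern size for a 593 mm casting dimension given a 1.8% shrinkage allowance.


Formula: L_pattern = L_casting * (1 + shrinkage_rate/100)
Shrinkage factor = 1 + 1.8/100 = 1.018
L_pattern = 593 mm * 1.018 = 603.6740 mm


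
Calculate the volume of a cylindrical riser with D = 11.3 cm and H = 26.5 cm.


Formula: V = pi * (D/2)^2 * H  (cylinder volume)
Radius = D/2 = 11.3/2 = 5.65 cm
V = pi * 5.65^2 * 26.5 = 2657.6185 cm^3

Final answer: 2657.6185 cm^3


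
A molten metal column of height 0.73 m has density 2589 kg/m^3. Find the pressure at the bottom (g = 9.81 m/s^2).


Formula: P = rho * g * h
rho * g = 2589 * 9.81 = 25398.09 N/m^3
P = 25398.09 * 0.73 = 18540.6057 Pa


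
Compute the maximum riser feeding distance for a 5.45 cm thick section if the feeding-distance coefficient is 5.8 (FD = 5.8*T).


Formula: FD = 5.8 * T  (riser feeding-distance rule)
FD = 5.8 * 5.45 cm = 31.6100 cm

Final answer: 31.6100 cm


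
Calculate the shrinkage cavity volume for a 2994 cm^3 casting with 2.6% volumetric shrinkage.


Formula: V_shrink = V_casting * shrinkage_pct / 100
V_shrink = 2994 cm^3 * 2.6 / 100 = 77.8440 cm^3

Final answer: 77.8440 cm^3


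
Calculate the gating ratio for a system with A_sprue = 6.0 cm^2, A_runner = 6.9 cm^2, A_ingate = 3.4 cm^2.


Sprue:Runner:Ingate = 1 : 6.9/6.0 : 3.4/6.0 = 1:1.15:0.57


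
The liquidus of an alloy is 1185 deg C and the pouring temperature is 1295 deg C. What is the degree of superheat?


Formula: Superheat = T_pour - T_melt
Superheat = 1295 - 1185 = 110 deg C

Answer: 110 deg C


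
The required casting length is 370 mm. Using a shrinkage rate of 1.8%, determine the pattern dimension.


Formula: L_pattern = L_casting * (1 + shrinkage_rate/100)
Shrinkage factor = 1 + 1.8/100 = 1.018
L_pattern = 370 mm * 1.018 = 376.6600 mm

Final answer: 376.6600 mm


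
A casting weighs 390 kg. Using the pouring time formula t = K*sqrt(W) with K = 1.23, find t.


Formula: t = K * sqrt(W)
sqrt(W) = sqrt(390) = 19.74842
t = 1.23 * 19.74842 = 24.2906 s


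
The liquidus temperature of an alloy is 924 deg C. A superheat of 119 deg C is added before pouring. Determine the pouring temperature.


Formula: T_pour = T_melt + Superheat
T_pour = 924 + 119 = 1043 deg C

Final answer: 1043 deg C


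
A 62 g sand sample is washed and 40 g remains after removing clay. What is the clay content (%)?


Formula: Clay% = (W_total - W_washed) / W_total * 100
Clay mass = 62 - 40 = 22 g
Clay% = 22 / 62 * 100 = 35.4839%

35.4839%


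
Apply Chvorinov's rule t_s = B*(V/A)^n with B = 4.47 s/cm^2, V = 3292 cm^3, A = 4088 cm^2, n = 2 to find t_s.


Formula: t_s = B * (V/A)^n  (Chvorinov's rule, n=2)
Modulus M = V/A = 3292/4088 = 0.805284 cm
M^2 = 0.805284^2 = 0.648482 cm^2
t_s = 4.47 * 0.648482 = 2.8987 s

Answer: 2.8987 s


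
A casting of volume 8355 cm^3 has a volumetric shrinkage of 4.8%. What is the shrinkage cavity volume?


Formula: V_shrink = V_casting * shrinkage_pct / 100
V_shrink = 8355 cm^3 * 4.8 / 100 = 401.0400 cm^3


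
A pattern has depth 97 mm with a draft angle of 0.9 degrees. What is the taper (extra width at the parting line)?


Formula: taper = depth * tan(draft_angle)
tan(0.9 deg) = 0.0157093
taper = 97 mm * 0.0157093 = 1.5238 mm

Answer: 1.5238 mm


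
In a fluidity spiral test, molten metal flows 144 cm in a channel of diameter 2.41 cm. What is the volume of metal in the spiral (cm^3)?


Formula: V = pi * (d/2)^2 * L  (cylinder volume)
Radius = 2.41/2 = 1.205 cm
V = pi * 1.205^2 * 144 = 656.8806 cm^3


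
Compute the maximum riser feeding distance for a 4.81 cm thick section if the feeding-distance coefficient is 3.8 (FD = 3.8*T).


Formula: FD = 3.8 * T  (riser feeding-distance rule)
FD = 3.8 * 4.81 cm = 18.2780 cm

Answer: 18.2780 cm


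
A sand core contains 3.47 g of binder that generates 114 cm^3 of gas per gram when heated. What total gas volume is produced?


Formula: V_gas = W_binder * gas_evolution_rate
V = 3.47 g * 114 cm^3/g = 395.5800 cm^3


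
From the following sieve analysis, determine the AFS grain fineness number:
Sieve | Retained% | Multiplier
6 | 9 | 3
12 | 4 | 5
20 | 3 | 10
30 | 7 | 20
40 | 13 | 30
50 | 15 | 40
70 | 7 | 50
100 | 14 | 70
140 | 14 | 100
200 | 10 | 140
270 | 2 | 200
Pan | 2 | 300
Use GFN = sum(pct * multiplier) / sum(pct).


Formula: GFN = sum(pct * multiplier) / sum(pct)
sum(pct * multiplier) = 6337
sum(pct) = 100
GFN = 6337 / 100 = 63.37

63.37


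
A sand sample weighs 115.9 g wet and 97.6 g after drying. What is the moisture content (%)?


Formula: MC = (W_wet - W_dry) / W_wet * 100
Water mass = 115.9 - 97.6 = 18.3 g
MC = 18.3 / 115.9 * 100 = 15.7895%

Answer: 15.7895%


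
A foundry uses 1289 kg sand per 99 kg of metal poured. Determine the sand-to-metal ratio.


Formula: Sand-to-Metal Ratio = W_sand / W_metal
Ratio = 1289 kg / 99 kg = 13.0202

Final answer: 13.0202


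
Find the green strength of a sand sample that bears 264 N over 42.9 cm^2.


Formula: Compressive Strength = Force / Area
Strength = 264 N / 42.9 cm^2 = 6.1538 N/cm^2


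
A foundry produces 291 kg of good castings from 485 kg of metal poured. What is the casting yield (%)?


Formula: Casting Yield = (W_good / W_total) * 100
Yield = (291 kg / 485 kg) * 100 = 60.0000%

Final answer: 60.0000%


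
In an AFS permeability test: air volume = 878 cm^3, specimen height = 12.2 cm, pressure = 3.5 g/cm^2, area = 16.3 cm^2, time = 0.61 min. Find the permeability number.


Formula: Permeability Number P = (V * H) / (p * A * t)
Numerator: V * H = 878 * 12.2 = 10711.6
Denominator: p * A * t = 3.5 * 16.3 * 0.61 = 34.8005
P = 10711.6 / 34.8005 = 307.8002

Final answer: 307.8002


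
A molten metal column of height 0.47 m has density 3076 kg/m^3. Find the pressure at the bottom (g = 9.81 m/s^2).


Formula: P = rho * g * h
rho * g = 3076 * 9.81 = 30175.56 N/m^3
P = 30175.56 * 0.47 = 14182.5132 Pa

Final answer: 14182.5132 Pa


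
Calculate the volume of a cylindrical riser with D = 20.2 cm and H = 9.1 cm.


Formula: V = pi * (D/2)^2 * H  (cylinder volume)
Radius = D/2 = 20.2/2 = 10.1 cm
V = pi * 10.1^2 * 9.1 = 2916.3122 cm^3

Answer: 2916.3122 cm^3


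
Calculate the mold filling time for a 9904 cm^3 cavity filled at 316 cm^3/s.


Formula: t_fill = V_mold / Q_flow
t = 9904 cm^3 / 316 cm^3/s = 31.3418 s


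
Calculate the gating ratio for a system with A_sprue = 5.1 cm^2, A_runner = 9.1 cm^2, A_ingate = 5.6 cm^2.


Sprue:Runner:Ingate = 1 : 9.1/5.1 : 5.6/5.1 = 1:1.78:1.10

Answer: 1:1.78:1.10


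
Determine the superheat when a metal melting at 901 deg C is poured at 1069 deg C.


Formula: Superheat = T_pour - T_melt
Superheat = 1069 - 901 = 168 deg C

Answer: 168 deg C


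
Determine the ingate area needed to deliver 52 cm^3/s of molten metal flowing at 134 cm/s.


Formula: A_ingate = Q / v  (continuity equation)
A = 52 cm^3/s / 134 cm/s = 0.3881 cm^2


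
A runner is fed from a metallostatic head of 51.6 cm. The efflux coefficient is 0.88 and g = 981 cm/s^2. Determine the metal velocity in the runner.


Formula: v = Cd * sqrt(2 * g * h)  (Torricelli with discharge coefficient)
2*g*h = 2 * 981 * 51.6 = 101239.2 cm^2/s^2
sqrt(101239.2) = 318.18108 cm/s
v = 0.88 * 318.18108 = 279.9994 cm/s


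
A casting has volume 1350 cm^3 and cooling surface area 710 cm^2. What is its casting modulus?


Formula: Casting Modulus M = V / A
M = 1350 cm^3 / 710 cm^2 = 1.9014 cm

Answer: 1.9014 cm


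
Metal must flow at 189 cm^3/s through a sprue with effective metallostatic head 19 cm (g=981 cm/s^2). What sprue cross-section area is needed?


Formula: v = sqrt(2*g*h), A = Q/v
Velocity: v = sqrt(2 * 981 * 19) = sqrt(37278) = 193.0751 cm/s
Sprue area: A = Q / v = 189 / 193.0751 = 0.9789 cm^2

Answer: 0.9789 cm^2


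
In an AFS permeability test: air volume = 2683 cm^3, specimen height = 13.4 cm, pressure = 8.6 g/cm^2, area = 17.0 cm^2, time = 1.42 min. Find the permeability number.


Formula: Permeability Number P = (V * H) / (p * A * t)
Numerator: V * H = 2683 * 13.4 = 35952.2
Denominator: p * A * t = 8.6 * 17.0 * 1.42 = 207.604
P = 35952.2 / 207.604 = 173.1768


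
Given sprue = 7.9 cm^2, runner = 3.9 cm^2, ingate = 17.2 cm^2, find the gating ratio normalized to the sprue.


Sprue:Runner:Ingate = 1 : 3.9/7.9 : 17.2/7.9 = 1:0.49:2.18

1:0.49:2.18


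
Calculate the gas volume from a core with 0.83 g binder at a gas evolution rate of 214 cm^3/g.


Formula: V_gas = W_binder * gas_evolution_rate
V = 0.83 g * 214 cm^3/g = 177.6200 cm^3

Final answer: 177.6200 cm^3


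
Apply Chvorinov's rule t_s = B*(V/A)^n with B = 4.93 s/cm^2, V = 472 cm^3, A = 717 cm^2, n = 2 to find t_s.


Formula: t_s = B * (V/A)^n  (Chvorinov's rule, n=2)
Modulus M = V/A = 472/717 = 0.658298 cm
M^2 = 0.658298^2 = 0.433356 cm^2
t_s = 4.93 * 0.433356 = 2.1364 s


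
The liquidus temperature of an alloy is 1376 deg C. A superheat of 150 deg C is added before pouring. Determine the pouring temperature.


Formula: T_pour = T_melt + Superheat
T_pour = 1376 + 150 = 1526 deg C


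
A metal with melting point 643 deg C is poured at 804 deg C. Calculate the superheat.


Formula: Superheat = T_pour - T_melt
Superheat = 804 - 643 = 161 deg C

161 deg C


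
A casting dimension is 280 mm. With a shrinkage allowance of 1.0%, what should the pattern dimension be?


Formula: L_pattern = L_casting * (1 + shrinkage_rate/100)
Shrinkage factor = 1 + 1.0/100 = 1.01
L_pattern = 280 mm * 1.01 = 282.8000 mm


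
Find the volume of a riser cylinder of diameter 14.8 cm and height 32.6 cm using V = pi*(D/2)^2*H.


Formula: V = pi * (D/2)^2 * H  (cylinder volume)
Radius = D/2 = 14.8/2 = 7.4 cm
V = pi * 7.4^2 * 32.6 = 5608.2958 cm^3

5608.2958 cm^3
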